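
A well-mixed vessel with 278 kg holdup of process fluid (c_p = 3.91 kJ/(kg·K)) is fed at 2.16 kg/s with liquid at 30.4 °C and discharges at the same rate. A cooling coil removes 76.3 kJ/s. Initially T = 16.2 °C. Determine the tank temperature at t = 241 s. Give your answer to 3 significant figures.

Energy balance: M c_p dT/dt = ṁ c_p (T_in − T) − 76.3.
τ = M/ṁ = 128.70 s; T_ss = T_in − Q̇/(ṁ c_p) = 30.4 − 76.3/(2.16·3.91) = 21.366 °C.
Integrating: T(t) = T_ss + (T₀ − T_ss) e^(−t/τ).
T(241) = 21.366 + (-5.1657)·e^(−241/128.70) = 21.366 + (-5.1657)·0.15374 = 20.572 °C.

20.6 °C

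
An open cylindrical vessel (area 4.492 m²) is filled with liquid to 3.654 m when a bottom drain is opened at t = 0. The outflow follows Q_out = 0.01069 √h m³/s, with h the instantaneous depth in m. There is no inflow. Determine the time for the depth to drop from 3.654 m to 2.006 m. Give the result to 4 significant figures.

With no inflow, A dh/dt = −0.01069 √h.
∫ h^(−1/2) dh = −(0.01069/A) ∫ dt, giving 2√h = 2√h₀ − (0.01069/A) t.
t = 2A(√h₀ − √h)/0.01069 = 2·4.492·(√3.654 − √2.006)/0.01069
  = 8.98400 × (1.91154 − 1.41633) / 0.01069 = 416.181 s.

416.2 s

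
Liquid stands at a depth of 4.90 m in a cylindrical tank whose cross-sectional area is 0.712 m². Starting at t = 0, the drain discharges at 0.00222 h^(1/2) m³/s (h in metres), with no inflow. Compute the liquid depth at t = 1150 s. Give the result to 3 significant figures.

A dh/dt = −Q_out = −0.00222 √h.
∫ h^(−1/2) dh = −(0.00222/A) ∫ dt, giving 2√h = 2√h₀ − (0.00222/A) t.
√h = √4.90 − 0.00222·1150/(2·0.712) = 2.2136 − 1.7928 = 0.42076.
h = 0.42076² = 0.17704 m.

0.177 m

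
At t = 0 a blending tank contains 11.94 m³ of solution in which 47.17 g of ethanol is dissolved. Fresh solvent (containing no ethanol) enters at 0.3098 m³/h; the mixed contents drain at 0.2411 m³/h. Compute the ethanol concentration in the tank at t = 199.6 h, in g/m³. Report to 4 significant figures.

0.1256 g/m³

Total volume: dV/dt = Q_in − Q_out = 0.0687000 m³/h, so V(t) = 11.94 + 0.0687000 t and V(199.6) = 25.6525 m³.
Solute balance: dm/dt = 0 − Q_out C = −Q_out m/V(t).
Separate: dm/m = −Q_out dt/V(t) ⇒ ln(m/m₀) = −(Q_out/(Q_in−Q_out)) ln(V/V₀).
m = m₀ (V₀/V)^(Q_out/(Q_in−Q_out)) = 47.17 × (11.94/25.6525)^(3.50946) = 3.22169 g.
C = m/V = 3.22169/25.6525 = 0.125590 g/m³.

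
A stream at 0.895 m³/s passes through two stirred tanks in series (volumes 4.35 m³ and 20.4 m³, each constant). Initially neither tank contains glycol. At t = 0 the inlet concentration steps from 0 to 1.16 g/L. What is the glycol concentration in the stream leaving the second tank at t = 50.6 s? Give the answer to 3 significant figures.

Each tank obeys Vᵢ dCᵢ/dt = Q(Cᵢ₋₁ − Cᵢ), so τᵢ = Vᵢ/Q.
τ₁ = 4.35/0.895 = 4.8603 s; τ₂ = 20.4/0.895 = 22.793 s.
Tank 1: C₁ = C_in(1 − e^(−t/τ₁)). Tank 2 (τ₁ ≠ τ₂): C₂ = C_in[1 − (τ₁ e^(−t/τ₁) − τ₂ e^(−t/τ₂))/(τ₁ − τ₂)].
At t = 50.6: e^(−t/τ₁) = 3.0105e-05, e^(−t/τ₂) = 0.10861.
C₂ = 1.16·[1 − (4.8603·3.0105e-05 − 22.793·0.10861)/(-17.933)] = 1.16·0.86196 = 0.99987 g/L.

1.00 g/L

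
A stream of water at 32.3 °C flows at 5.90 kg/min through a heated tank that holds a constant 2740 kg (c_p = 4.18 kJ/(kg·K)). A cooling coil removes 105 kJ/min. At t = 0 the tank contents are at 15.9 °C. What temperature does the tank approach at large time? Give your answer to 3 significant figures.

M c_p dT/dt = ṁ c_p (T_in − T) − Q̇.
At steady state dT/dt = 0 ⇒ T_ss = T_in − Q̇/(ṁ c_p) = 32.3 − 105/(5.90·4.18) = 28.042 °C.

28.0 °C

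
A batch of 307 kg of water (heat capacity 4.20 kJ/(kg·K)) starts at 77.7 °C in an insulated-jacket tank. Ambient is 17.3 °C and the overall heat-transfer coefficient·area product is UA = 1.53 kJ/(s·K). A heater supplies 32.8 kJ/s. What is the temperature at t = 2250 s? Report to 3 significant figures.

41.4 °C

Unsteady energy balance on the tank contents: M c_p dT/dt = −UA(T − T_amb) + Q̇.
dT/dt = (T_ss − T)/τ with T_ss = T_amb + Q̇/UA = 17.3 + 32.8/1.53 = 38.738 °C, τ = M c_p/UA = 307·4.20/1.53 = 842.75 s.
This is linear first-order; T(t) = T_ss + (T₀ − T_ss) e^(−t/τ).
T(2250) = 38.738 + (38.962)·0.069263 = 41.437 °C.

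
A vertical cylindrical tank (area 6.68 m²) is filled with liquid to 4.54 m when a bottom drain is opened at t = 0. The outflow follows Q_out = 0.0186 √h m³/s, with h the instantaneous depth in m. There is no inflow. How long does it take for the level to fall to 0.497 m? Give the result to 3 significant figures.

1020 s

A dh/dt = −Q_out = −0.0186 √h.
∫ h^(−1/2) dh = −(0.0186/A) ∫ dt, giving 2√h = 2√h₀ − (0.0186/A) t.
t = 2A(√h₀ − √h)/0.0186 = 2·6.68·(√4.54 − √0.497)/0.0186
  = 13.360 × (2.1307 − 0.70498) / 0.0186 = 1024.1 s.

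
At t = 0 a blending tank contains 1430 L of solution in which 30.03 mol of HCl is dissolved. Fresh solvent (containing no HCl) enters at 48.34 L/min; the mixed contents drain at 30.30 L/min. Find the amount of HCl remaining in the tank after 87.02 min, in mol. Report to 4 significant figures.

Total volume: dV/dt = Q_in − Q_out = 18.0400 L/min, so V(t) = 1430 + 18.0400 t and V(87.02) = 2999.84 L.
No HCl enters, so dm/dt = −Q_out · (m/V).
Separate: dm/m = −Q_out dt/V(t) ⇒ ln(m/m₀) = −(Q_out/(Q_in−Q_out)) ln(V/V₀).
m = m₀ (V₀/V)^(Q_out/(Q_in−Q_out)) = 30.03 × (1430/2999.84)^(1.67960) = 8.65214 mol.

8.652 mol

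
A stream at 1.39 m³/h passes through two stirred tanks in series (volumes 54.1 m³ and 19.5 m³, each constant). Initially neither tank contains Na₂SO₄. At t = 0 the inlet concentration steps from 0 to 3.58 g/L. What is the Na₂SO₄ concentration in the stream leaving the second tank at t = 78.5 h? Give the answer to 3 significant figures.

Time constants: τᵢ = Vᵢ/Q for each well-mixed tank.
τ₁ = 54.1/1.39 = 38.921 h; τ₂ = 19.5/1.39 = 14.029 h.
Solving the cascade with C₁(0)=C₂(0)=0 gives C₂(t) = C_in[1 − (τ₁ e^(−t/τ₁) − τ₂ e^(−t/τ₂))/(τ₁ − τ₂)].
At t = 78.5: e^(−t/τ₁) = 0.13307, e^(−t/τ₂) = 0.0037140.
C₂ = 3.58·[1 − (38.921·0.13307 − 14.029·0.0037140)/(24.892)] = 3.58·0.79403 = 2.8426 g/L.

2.84 g/L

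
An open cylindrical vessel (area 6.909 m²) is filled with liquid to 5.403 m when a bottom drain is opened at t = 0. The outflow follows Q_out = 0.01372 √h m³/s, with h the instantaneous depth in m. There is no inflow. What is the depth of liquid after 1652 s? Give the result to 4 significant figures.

0.4681 m

A dh/dt = −Q_out = −0.01372 √h.
This is separable: 2 d(√h)/dt = −0.01372/A, so √h = √h₀ − (0.01372/(2A)) t.
√h = √5.403 − 0.01372·1652/(2·6.909) = 2.32444 − 1.64028 = 0.684152.
h = 0.684152² = 0.468064 m.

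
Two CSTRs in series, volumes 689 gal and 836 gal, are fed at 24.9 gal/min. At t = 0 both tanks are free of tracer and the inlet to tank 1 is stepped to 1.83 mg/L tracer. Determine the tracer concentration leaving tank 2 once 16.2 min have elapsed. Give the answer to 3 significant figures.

0.183 mg/L

Time constants: τᵢ = Vᵢ/Q for each well-mixed tank.
τ₁ = 689/24.9 = 27.671 min; τ₂ = 836/24.9 = 33.574 min.
Tank 1: C₁ = C_in(1 − e^(−t/τ₁)). Tank 2 (τ₁ ≠ τ₂): C₂ = C_in[1 − (τ₁ e^(−t/τ₁) − τ₂ e^(−t/τ₂))/(τ₁ − τ₂)].
At t = 16.2: e^(−t/τ₁) = 0.55685, e^(−t/τ₂) = 0.61723.
C₂ = 1.83·[1 − (27.671·0.55685 − 33.574·0.61723)/(-5.9036)] = 1.83·0.099765 = 0.18257 mg/L.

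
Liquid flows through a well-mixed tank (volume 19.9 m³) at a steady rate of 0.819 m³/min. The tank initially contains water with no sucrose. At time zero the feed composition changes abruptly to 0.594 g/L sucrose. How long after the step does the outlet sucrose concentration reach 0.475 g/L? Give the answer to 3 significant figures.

Species balance: V dC/dt = Q(C_in − C) ⇒ τ = V/Q = 24.298 min.
C(t) = C_in + (C₀ − C_in) e^(−t/τ). Set C = 0.475 and solve for t:
e^(−t/τ) = (C − C_in)/(C₀ − C_in) = (0.475 − 0.594)/(0 − 0.594) = 0.20034
t = −τ ln(…) = 24.298 × 1.6078 = 39.065 min.

39.1 min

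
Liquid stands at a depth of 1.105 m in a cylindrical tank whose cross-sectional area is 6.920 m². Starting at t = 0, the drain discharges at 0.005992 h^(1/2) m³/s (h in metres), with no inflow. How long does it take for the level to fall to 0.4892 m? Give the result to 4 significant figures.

812.5 s

With no inflow, A dh/dt = −0.005992 √h.
∫ h^(−1/2) dh = −(0.005992/A) ∫ dt, giving 2√h = 2√h₀ − (0.005992/A) t.
t = 2A(√h₀ − √h)/0.005992 = 2·6.920·(√1.105 − √0.4892)/0.005992
  = 13.8400 × (1.05119 − 0.699428) / 0.005992 = 812.480 s.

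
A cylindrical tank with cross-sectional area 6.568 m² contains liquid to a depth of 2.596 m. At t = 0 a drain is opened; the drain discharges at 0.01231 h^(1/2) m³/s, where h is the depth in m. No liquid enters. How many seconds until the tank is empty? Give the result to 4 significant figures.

1719 s

Unsteady balance on liquid volume: A dh/dt = −0.01231 √h.
∫ h^(−1/2) dh = −(0.01231/A) ∫ dt, giving 2√h = 2√h₀ − (0.01231/A) t.
Set h = 0: 2√h₀ = (0.01231/A) t_empty ⇒ t_empty = 2A√h₀/0.01231.
t_empty = 2·6.568·√2.596/0.01231 = 13.1360·1.61121/0.01231 = 1719.32 s.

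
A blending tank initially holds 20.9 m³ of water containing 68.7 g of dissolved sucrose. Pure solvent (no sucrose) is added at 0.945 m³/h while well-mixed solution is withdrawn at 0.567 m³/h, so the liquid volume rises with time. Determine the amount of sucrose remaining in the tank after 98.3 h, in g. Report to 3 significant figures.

Let m(t) be the amount of sucrose. Volume: V(t) = V₀ + (Q_in − Q_out) t = 20.9 + 0.37800 t; V(98.3) = 58.057 m³.
Species balance (pure solvent in): dm/dt = −Q_out · m/V(t).
Separate: dm/m = −Q_out dt/V(t) ⇒ ln(m/m₀) = −(Q_out/(Q_in−Q_out)) ln(V/V₀).
m = m₀ (V₀/V)^(Q_out/(Q_in−Q_out)) = 68.7 × (20.9/58.057)^(1.5000) = 14.838 g.

14.8 g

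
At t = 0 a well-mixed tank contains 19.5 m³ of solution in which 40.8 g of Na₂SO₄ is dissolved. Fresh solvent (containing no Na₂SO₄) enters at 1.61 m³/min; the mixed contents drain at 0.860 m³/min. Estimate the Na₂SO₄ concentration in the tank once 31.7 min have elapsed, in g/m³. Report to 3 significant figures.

0.378 g/m³

Let m(t) be the amount of Na₂SO₄. Volume: V(t) = V₀ + (Q_in − Q_out) t = 19.5 + 0.75000 t; V(31.7) = 43.275 m³.
Solute balance: dm/dt = 0 − Q_out C = −Q_out m/V(t).
dm/m = −Q_out dt/(V₀ + 0.75000 t); integrating gives ln(m/m₀) = −(Q_out/(Q_in−Q_out)) ln(V/V₀).
m = m₀ (V₀/V)^(Q_out/(Q_in−Q_out)) = 40.8 × (19.5/43.275)^(1.1467) = 16.356 g.
C = m/V = 16.356/43.275 = 0.37796 g/m³.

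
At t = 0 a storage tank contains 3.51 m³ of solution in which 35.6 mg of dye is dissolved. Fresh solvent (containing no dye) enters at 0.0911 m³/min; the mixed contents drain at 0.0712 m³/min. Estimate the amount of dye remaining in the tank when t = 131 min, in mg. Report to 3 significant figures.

Let m(t) be the amount of dye. Volume: V(t) = V₀ + (Q_in − Q_out) t = 3.51 + 0.019900 t; V(131) = 6.1169 m³.
No dye enters, so dm/dt = −Q_out · (m/V).
dm/m = −Q_out dt/(V₀ + 0.019900 t); integrating gives ln(m/m₀) = −(Q_out/(Q_in−Q_out)) ln(V/V₀).
m = m₀ (V₀/V)^(Q_out/(Q_in−Q_out)) = 35.6 × (3.51/6.1169)^(3.5779) = 4.8795 mg.

4.88 mg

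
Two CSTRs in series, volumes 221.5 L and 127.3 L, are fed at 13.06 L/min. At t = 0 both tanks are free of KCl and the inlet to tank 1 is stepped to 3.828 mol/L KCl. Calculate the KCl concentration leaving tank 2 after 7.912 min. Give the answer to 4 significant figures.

Time constants: τᵢ = Vᵢ/Q for each well-mixed tank.
τ₁ = 221.5/13.06 = 16.9602 min; τ₂ = 127.3/13.06 = 9.74732 min.
Tank 1: C₁ = C_in(1 − e^(−t/τ₁)). Tank 2 (τ₁ ≠ τ₂): C₂ = C_in[1 − (τ₁ e^(−t/τ₁) − τ₂ e^(−t/τ₂))/(τ₁ − τ₂)].
At t = 7.912: e^(−t/τ₁) = 0.627191, e^(−t/τ₂) = 0.444098.
C₂ = 3.828·[1 − (16.9602·0.627191 − 9.74732·0.444098)/(7.21286)] = 3.828·0.125381 = 0.479958 mol/L.

0.4800 mol/L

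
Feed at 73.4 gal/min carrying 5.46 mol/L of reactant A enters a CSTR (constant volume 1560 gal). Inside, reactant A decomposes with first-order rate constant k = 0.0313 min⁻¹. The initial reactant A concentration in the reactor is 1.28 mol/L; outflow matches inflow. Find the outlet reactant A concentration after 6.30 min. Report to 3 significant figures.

Accumulation = in − out − consumed: V dC/dt = Q C_in − Q C − k V C.
dC/dt = (Q/V) C_in − (Q/V + k) C; effective rate a = Q/V + k = 0.047051 + 0.0313 = 0.078351 min⁻¹.
C_ss = Q C_in/(Q + kV) = 3.2788 mol/L; C(t) = C_ss + (C₀ − C_ss) e^(−a t).
C(6.30) = 3.2788 + (-1.9988)·e^(−0.078351·6.30) = 3.2788 + (-1.9988)·0.61042 = 2.0587 mol/L.

2.06 mol/L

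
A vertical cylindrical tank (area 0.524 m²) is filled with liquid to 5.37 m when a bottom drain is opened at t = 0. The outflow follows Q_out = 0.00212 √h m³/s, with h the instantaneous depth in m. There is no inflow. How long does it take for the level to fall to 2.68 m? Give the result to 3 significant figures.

336 s

Mass balance (ρ constant): A dh/dt = −0.00212 √h.
∫ h^(−1/2) dh = −(0.00212/A) ∫ dt, giving 2√h = 2√h₀ − (0.00212/A) t.
t = 2A(√h₀ − √h)/0.00212 = 2·0.524·(√5.37 − √2.68)/0.00212
  = 1.0480 × (2.3173 − 1.6371) / 0.00212 = 336.28 s.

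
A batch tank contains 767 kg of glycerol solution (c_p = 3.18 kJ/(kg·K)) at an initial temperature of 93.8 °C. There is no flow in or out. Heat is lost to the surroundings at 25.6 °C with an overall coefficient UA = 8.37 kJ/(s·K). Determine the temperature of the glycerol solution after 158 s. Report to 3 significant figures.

Lumped-capacitance energy balance: M c_p dT/dt = UA(T_amb − T).
dT/dt = (T_ss − T)/τ with T_ss = T_amb = 25.600 °C, τ = M c_p/UA = 767·3.18/8.37 = 291.41 s.
T approaches T_ss exponentially: T(t) = T_ss + (T₀ − T_ss) e^(−t/τ).
T(158) = 25.600 + (68.200)·0.58147 = 65.256 °C.

65.3 °C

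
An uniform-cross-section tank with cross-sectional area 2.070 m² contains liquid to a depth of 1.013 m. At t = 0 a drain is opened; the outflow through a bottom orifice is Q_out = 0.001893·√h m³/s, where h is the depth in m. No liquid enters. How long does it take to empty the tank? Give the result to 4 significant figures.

2201 s

A dh/dt = −Q_out = −0.001893 √h.
This is separable: 2 d(√h)/dt = −0.001893/A, so √h = √h₀ − (0.001893/(2A)) t.
Tank is empty when √h = 0: t_empty = 2A√h₀/0.001893.
t_empty = 2·2.070·√1.013/0.001893 = 4.14000·1.00648/0.001893 = 2201.17 s.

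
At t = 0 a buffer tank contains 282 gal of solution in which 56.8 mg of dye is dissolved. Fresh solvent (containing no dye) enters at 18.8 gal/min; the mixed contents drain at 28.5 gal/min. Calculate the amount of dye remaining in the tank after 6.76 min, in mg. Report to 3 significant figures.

26.1 mg

Let m(t) be the amount of dye. Volume: V(t) = V₀ + (Q_in − Q_out) t = 282 − 9.7000 t; V(6.76) = 216.43 gal.
No dye enters, so dm/dt = −Q_out · (m/V).
Separate: dm/m = −Q_out dt/V(t) ⇒ ln(m/m₀) = −(Q_out/(Q_in−Q_out)) ln(V/V₀).
m = m₀ (V₀/V)^(Q_out/(Q_in−Q_out)) = 56.8 × (282/216.43)^(-2.9381) = 26.101 mg.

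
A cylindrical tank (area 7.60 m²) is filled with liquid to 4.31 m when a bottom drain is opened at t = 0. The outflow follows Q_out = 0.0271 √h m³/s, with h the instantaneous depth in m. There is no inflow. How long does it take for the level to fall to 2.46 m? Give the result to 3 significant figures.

285 s

With no inflow, A dh/dt = −0.0271 √h.
This is separable: 2 d(√h)/dt = −0.0271/A, so √h = √h₀ − (0.0271/(2A)) t.
t = 2A(√h₀ − √h)/0.0271 = 2·7.60·(√4.31 − √2.46)/0.0271
  = 15.200 × (2.0761 − 1.5684) / 0.0271 = 284.71 s.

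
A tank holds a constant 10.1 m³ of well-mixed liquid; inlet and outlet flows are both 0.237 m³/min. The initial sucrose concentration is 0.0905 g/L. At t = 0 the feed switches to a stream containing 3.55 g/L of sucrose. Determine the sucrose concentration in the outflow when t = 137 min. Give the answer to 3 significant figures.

Species balance on the tank: V dC/dt = Q(C_in − C).
So dC/dt = (C_in − C)/τ with τ = V/Q = 10.1/0.237 = 42.616 min.
This is linear first-order; C(t) = C_in + (C₀ − C_in) e^(−t/τ).
C(137) = 3.55 + (0.0905 − 3.55)·e^(−137/42.616) = 3.55 + (-3.4595)·0.040165 = 3.4110 g/L.

3.41 g/L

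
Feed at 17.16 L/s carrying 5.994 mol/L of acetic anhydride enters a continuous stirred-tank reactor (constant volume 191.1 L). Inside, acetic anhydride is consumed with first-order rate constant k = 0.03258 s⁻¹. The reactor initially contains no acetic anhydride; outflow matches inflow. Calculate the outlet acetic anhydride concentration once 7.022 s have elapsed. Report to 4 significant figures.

2.536 mol/L

V dC/dt = Q(C_in − C) − k V C.
dC/dt = (Q/V) C_in − (Q/V + k) C; effective rate a = Q/V + k = 0.0897959 + 0.03258 = 0.122376 s⁻¹.
C_ss = Q C_in/(Q + kV) = 4.39822 mol/L; C(t) = C_ss + (C₀ − C_ss) e^(−a t).
C(7.022) = 4.39822 + (-4.39822)·e^(−0.122376·7.022) = 4.39822 + (-4.39822)·0.423448 = 2.53580 mol/L.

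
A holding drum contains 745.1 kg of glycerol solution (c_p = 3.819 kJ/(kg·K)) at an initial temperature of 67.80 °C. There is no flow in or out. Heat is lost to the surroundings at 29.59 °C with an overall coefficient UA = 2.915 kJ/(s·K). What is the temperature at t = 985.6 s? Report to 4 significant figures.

43.51 °C

Lumped-capacitance energy balance: M c_p dT/dt = UA(T_amb − T).
dT/dt = (T_ss − T)/τ with T_ss = T_amb = 29.5900 °C, τ = M c_p/UA = 745.1·3.819/2.915 = 976.170 s.
T approaches T_ss exponentially: T(t) = T_ss + (T₀ − T_ss) e^(−t/τ).
T(985.6) = 29.5900 + (38.2100)·0.364343 = 43.5115 °C.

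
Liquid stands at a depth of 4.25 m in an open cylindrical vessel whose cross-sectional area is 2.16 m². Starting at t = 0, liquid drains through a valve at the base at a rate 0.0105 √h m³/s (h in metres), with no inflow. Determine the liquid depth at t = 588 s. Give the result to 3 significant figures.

0.400 m

With no inflow, A dh/dt = −0.0105 √h.
∫ h^(−1/2) dh = −(0.0105/A) ∫ dt, giving 2√h = 2√h₀ − (0.0105/A) t.
√h = √4.25 − 0.0105·588/(2·2.16) = 2.0616 − 1.4292 = 0.63239.
h = 0.63239² = 0.39991 m.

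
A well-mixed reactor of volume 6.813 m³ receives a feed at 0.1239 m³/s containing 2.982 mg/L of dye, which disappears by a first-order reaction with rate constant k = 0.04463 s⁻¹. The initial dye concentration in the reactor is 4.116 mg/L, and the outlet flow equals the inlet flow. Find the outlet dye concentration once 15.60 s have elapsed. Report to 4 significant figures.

2.084 mg/L

Accumulation = in − out − consumed: V dC/dt = Q C_in − Q C − k V C.
This is linear with rate a = Q/V + k = 0.0628158 s⁻¹.
C_ss = Q C_in/(Q + kV) = 0.863319 mg/L; C(t) = C_ss + (C₀ − C_ss) e^(−a t).
C(15.60) = 0.863319 + (3.25268)·e^(−0.0628158·15.60) = 0.863319 + (3.25268)·0.375339 = 2.08418 mg/L.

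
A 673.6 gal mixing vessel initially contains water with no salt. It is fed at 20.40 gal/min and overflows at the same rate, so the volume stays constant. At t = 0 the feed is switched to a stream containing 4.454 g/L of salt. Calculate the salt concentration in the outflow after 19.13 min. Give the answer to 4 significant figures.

Species balance on the tank: V dC/dt = Q(C_in − C).
Time constant τ = V/Q = 673.6/20.40 = 33.0196 min.
Integrating: C(t) = C_in + (C₀ − C_in) e^(−t/τ).
C(19.13) = 4.454 + (0 − 4.454)·e^(−19.13/33.0196) = 4.454 + (-4.45400)·0.560261 = 1.95860 g/L.

1.959 g/L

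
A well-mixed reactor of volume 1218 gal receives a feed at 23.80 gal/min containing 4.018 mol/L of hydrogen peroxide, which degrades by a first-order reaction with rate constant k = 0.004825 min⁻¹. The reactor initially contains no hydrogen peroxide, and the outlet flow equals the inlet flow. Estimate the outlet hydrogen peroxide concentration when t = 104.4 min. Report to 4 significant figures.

2.969 mol/L

Accumulation = in − out − consumed: V dC/dt = Q C_in − Q C − k V C.
This is linear with rate a = Q/V + k = 0.0243652 min⁻¹.
C_ss = Q C_in/(Q + kV) = 3.22232 mol/L; C(t) = C_ss + (C₀ − C_ss) e^(−a t).
C(104.4) = 3.22232 + (-3.22232)·e^(−0.0243652·104.4) = 3.22232 + (-3.22232)·0.0785728 = 2.96914 mol/L.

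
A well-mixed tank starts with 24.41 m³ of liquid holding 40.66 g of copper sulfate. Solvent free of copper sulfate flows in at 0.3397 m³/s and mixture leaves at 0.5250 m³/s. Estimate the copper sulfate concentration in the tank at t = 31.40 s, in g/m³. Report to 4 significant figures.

Total volume: dV/dt = Q_in − Q_out = -0.185300 m³/s, so V(t) = 24.41 − 0.185300 t and V(31.40) = 18.5916 m³.
Species balance (pure solvent in): dm/dt = −Q_out · m/V(t).
Separate: dm/m = −Q_out dt/V(t) ⇒ ln(m/m₀) = −(Q_out/(Q_in−Q_out)) ln(V/V₀).
m = m₀ (V₀/V)^(Q_out/(Q_in−Q_out)) = 40.66 × (24.41/18.5916)^(-2.83324) = 18.7989 g.
C = m/V = 18.7989/18.5916 = 1.01115 g/m³.

1.011 g/m³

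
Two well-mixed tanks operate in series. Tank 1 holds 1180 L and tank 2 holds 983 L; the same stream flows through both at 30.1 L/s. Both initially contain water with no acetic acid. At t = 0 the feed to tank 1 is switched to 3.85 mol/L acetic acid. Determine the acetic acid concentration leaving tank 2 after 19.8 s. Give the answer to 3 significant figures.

0.411 mol/L

Time constants: τᵢ = Vᵢ/Q for each well-mixed tank.
τ₁ = 1180/30.1 = 39.203 s; τ₂ = 983/30.1 = 32.658 s.
Tank 1: C₁ = C_in(1 − e^(−t/τ₁)). Tank 2 (τ₁ ≠ τ₂): C₂ = C_in[1 − (τ₁ e^(−t/τ₁) − τ₂ e^(−t/τ₂))/(τ₁ − τ₂)].
At t = 19.8: e^(−t/τ₁) = 0.60346, e^(−t/τ₂) = 0.54537.
C₂ = 3.85·[1 − (39.203·0.60346 − 32.658·0.54537)/(6.5449)] = 3.85·0.10666 = 0.41065 mol/L.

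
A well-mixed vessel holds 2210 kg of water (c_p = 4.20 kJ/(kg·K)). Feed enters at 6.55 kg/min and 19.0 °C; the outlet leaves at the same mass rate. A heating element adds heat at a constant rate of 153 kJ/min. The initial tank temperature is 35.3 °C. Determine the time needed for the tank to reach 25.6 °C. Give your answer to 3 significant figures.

Unsteady energy balance on the tank contents: M c_p dT/dt = ṁ c_p (T_in − T) + 153.
τ = M/ṁ = 337.40 min; T_ss = T_in + Q̇/(ṁ c_p) = 24.562 °C.
T(t) = T_ss + (T₀ − T_ss) e^(−t/τ). Set T = 25.6:
e^(−t/τ) = (25.6 − 24.562)/(35.3 − 24.562) = 0.096699
t = −337.40 · ln(0.096699) = 788.23 min.

788 min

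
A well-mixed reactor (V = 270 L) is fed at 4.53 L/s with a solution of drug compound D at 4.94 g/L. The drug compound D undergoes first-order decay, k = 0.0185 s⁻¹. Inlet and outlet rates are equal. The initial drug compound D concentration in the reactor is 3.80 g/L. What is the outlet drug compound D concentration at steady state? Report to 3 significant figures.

2.35 g/L

V dC/dt = Q(C_in − C) − k V C.
At steady state: 0 = Q C_in − (Q + kV) C_ss, so C_ss = Q C_in/(Q + kV).
C_ss = 4.53·4.94/(4.53 + 0.0185·270) = 22.378/9.5250 = 2.3494 g/L.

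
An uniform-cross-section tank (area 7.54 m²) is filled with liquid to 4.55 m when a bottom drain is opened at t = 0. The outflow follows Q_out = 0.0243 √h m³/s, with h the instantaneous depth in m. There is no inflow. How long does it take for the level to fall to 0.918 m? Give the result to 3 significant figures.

729 s

Accumulation of liquid (constant cross-section A): A dh/dt = −0.0243 √h.
This is separable: 2 d(√h)/dt = −0.0243/A, so √h = √h₀ − (0.0243/(2A)) t.
t = 2A(√h₀ − √h)/0.0243 = 2·7.54·(√4.55 − √0.918)/0.0243
  = 15.080 × (2.1331 − 0.95812) / 0.0243 = 729.15 s.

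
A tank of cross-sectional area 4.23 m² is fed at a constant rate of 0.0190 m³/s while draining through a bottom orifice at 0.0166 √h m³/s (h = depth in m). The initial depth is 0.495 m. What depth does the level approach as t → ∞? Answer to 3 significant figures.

1.31 m

Unsteady balance on liquid volume: A dh/dt = Q_in − 0.0166 √h. At steady state dh/dt = 0:
Q_in = 0.0166 √h_ss ⇒ √h_ss = 0.0190/0.0166 = 1.1446.
h_ss = 1.1446² = 1.3101 m. (Since h₀ = 0.495 m < h_ss, the level will rise toward this value.)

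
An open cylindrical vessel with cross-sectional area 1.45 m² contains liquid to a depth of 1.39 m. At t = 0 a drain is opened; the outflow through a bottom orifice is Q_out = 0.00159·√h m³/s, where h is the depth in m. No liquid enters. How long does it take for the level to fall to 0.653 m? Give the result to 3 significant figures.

Unsteady balance on liquid volume: A dh/dt = −0.00159 √h.
This is separable: 2 d(√h)/dt = −0.00159/A, so √h = √h₀ − (0.00159/(2A)) t.
t = 2A(√h₀ − √h)/0.00159 = 2·1.45·(√1.39 − √0.653)/0.00159
  = 2.9000 × (1.1790 − 0.80808) / 0.00159 = 676.48 s.

676 s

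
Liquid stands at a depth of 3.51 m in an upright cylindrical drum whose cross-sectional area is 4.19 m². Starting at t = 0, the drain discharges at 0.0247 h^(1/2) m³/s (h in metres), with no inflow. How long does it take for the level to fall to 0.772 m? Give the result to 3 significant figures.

338 s

Unsteady balance on liquid volume: A dh/dt = −0.0247 √h.
This is separable: 2 d(√h)/dt = −0.0247/A, so √h = √h₀ − (0.0247/(2A)) t.
t = 2A(√h₀ − √h)/0.0247 = 2·4.19·(√3.51 − √0.772)/0.0247
  = 8.3800 × (1.8735 − 0.87864) / 0.0247 = 337.53 s.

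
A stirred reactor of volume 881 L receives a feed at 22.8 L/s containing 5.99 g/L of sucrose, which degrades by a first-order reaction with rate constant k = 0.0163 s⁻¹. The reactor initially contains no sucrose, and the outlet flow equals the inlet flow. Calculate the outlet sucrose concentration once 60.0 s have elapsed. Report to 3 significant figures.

3.38 g/L

Accumulation = in − out − consumed: V dC/dt = Q C_in − Q C − k V C.
dC/dt = (Q/V) C_in − (Q/V + k) C; effective rate a = Q/V + k = 0.025880 + 0.0163 = 0.042180 s⁻¹.
C_ss = Q C_in/(Q + kV) = 3.6752 g/L; C(t) = C_ss + (C₀ − C_ss) e^(−a t).
C(60.0) = 3.6752 + (-3.6752)·e^(−0.042180·60.0) = 3.6752 + (-3.6752)·0.079597 = 3.3827 g/L.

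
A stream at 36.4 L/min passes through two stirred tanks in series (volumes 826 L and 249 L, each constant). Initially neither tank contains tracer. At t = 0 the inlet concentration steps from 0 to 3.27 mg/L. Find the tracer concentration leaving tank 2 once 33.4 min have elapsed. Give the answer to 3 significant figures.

Time constants: τᵢ = Vᵢ/Q for each well-mixed tank.
τ₁ = 826/36.4 = 22.692 min; τ₂ = 249/36.4 = 6.8407 min.
Solving the cascade with C₁(0)=C₂(0)=0 gives C₂(t) = C_in[1 − (τ₁ e^(−t/τ₁) − τ₂ e^(−t/τ₂))/(τ₁ − τ₂)].
At t = 33.4: e^(−t/τ₁) = 0.22950, e^(−t/τ₂) = 0.0075775.
C₂ = 3.27·[1 − (22.692·0.22950 − 6.8407·0.0075775)/(15.852)] = 3.27·0.67474 = 2.2064 mg/L.

2.21 mg/L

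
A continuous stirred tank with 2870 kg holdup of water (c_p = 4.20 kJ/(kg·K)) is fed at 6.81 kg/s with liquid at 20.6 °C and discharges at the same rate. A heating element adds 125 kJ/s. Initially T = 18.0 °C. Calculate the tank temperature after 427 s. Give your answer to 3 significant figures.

22.4 °C

Energy balance: M c_p dT/dt = ṁ c_p (T_in − T) + 125.
Rearrange: dT/dt = (T_ss − T)/τ with τ = M/ṁ = 421.44 s and T_ss = T_in + Q̇/(ṁ c_p) = 24.970 °C.
Solution: T(t) = T_ss + (T₀ − T_ss) e^(−t/τ).
T(427) = 24.970 + (-6.9703)·e^(−427/421.44) = 24.970 + (-6.9703)·0.36306 = 22.440 °C.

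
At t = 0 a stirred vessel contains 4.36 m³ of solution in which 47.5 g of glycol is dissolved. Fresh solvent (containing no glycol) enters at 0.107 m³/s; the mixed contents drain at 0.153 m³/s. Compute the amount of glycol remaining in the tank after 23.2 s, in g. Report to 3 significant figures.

18.7 g

Let m(t) be the amount of glycol. Volume: V(t) = V₀ + (Q_in − Q_out) t = 4.36 − 0.046000 t; V(23.2) = 3.2928 m³.
Species balance (pure solvent in): dm/dt = −Q_out · m/V(t).
dm/m = −Q_out dt/(V₀ − 0.046000 t); integrating gives ln(m/m₀) = −(Q_out/(Q_in−Q_out)) ln(V/V₀).
m = m₀ (V₀/V)^(Q_out/(Q_in−Q_out)) = 47.5 × (4.36/3.2928)^(-3.3261) = 18.671 g.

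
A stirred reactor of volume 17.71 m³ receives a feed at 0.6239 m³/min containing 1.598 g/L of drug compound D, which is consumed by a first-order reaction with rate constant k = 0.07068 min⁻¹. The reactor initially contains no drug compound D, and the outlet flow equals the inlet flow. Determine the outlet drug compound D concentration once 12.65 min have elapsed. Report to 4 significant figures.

V dC/dt = Q(C_in − C) − k V C.
This is linear with rate a = Q/V + k = 0.105909 min⁻¹.
C_ss = Q C_in/(Q + kV) = 0.531547 g/L; C(t) = C_ss + (C₀ − C_ss) e^(−a t).
C(12.65) = 0.531547 + (-0.531547)·e^(−0.105909·12.65) = 0.531547 + (-0.531547)·0.261912 = 0.392328 g/L.

0.3923 g/L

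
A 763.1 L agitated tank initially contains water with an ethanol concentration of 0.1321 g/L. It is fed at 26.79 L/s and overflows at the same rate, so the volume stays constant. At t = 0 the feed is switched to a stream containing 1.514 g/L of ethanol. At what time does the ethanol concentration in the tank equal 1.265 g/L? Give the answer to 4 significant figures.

48.82 s

Species balance: V dC/dt = Q(C_in − C) ⇒ τ = V/Q = 28.4845 s.
C(t) = C_in + (C₀ − C_in) e^(−t/τ). Set C = 1.265 and solve for t:
e^(−t/τ) = (C − C_in)/(C₀ − C_in) = (1.265 − 1.514)/(0.1321 − 1.514) = 0.180187
t = −τ ln(…) = 28.4845 × 1.71376 = 48.8157 s.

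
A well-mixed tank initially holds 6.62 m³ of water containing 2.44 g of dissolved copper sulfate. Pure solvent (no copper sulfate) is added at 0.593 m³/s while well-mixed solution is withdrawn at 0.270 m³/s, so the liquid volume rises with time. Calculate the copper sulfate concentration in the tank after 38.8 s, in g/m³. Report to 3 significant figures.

0.0524 g/m³

Let m(t) be the amount of copper sulfate. Volume: V(t) = V₀ + (Q_in − Q_out) t = 6.62 + 0.32300 t; V(38.8) = 19.152 m³.
Solute balance: dm/dt = 0 − Q_out C = −Q_out m/V(t).
Separate: dm/m = −Q_out dt/V(t) ⇒ ln(m/m₀) = −(Q_out/(Q_in−Q_out)) ln(V/V₀).
m = m₀ (V₀/V)^(Q_out/(Q_in−Q_out)) = 2.44 × (6.62/19.152)^(0.83591) = 1.0040 g.
C = m/V = 1.0040/19.152 = 0.052421 g/m³.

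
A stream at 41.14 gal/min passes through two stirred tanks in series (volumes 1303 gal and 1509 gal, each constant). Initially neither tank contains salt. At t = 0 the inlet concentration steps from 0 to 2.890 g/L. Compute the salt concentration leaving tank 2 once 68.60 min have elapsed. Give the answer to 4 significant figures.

Time constants: τᵢ = Vᵢ/Q for each well-mixed tank.
τ₁ = 1303/41.14 = 31.6723 min; τ₂ = 1509/41.14 = 36.6796 min.
Tank 1: C₁ = C_in(1 − e^(−t/τ₁)). Tank 2 (τ₁ ≠ τ₂): C₂ = C_in[1 − (τ₁ e^(−t/τ₁) − τ₂ e^(−t/τ₂))/(τ₁ − τ₂)].
At t = 68.60: e^(−t/τ₁) = 0.114644, e^(−t/τ₂) = 0.154085.
C₂ = 2.890·[1 − (31.6723·0.114644 − 36.6796·0.154085)/(-5.00729)] = 2.890·0.596435 = 1.72370 g/L.

1.724 g/L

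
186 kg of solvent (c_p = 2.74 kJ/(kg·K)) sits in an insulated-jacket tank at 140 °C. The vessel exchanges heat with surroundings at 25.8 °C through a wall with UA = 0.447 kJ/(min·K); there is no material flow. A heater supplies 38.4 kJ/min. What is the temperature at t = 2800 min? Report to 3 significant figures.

114 °C

Lumped-capacitance energy balance: M c_p dT/dt = UA(T_amb − T) + Q̇.
dT/dt = (T_ss − T)/τ with T_ss = T_amb + Q̇/UA = 25.8 + 38.4/0.447 = 111.71 °C, τ = M c_p/UA = 186·2.74/0.447 = 1140.1 min.
T approaches T_ss exponentially: T(t) = T_ss + (T₀ − T_ss) e^(−t/τ).
T(2800) = 111.71 + (28.294)·0.085790 = 114.13 °C.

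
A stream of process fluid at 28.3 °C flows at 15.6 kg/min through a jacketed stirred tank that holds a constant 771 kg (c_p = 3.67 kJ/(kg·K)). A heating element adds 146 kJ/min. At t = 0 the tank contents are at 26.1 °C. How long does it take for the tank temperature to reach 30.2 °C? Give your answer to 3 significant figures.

98.3 min

Energy balance: M c_p dT/dt = ṁ c_p (T_in − T) + 146.
τ = M/ṁ = 49.423 min; T_ss = T_in + Q̇/(ṁ c_p) = 30.850 °C.
T(t) = T_ss + (T₀ − T_ss) e^(−t/τ). Set T = 30.2:
e^(−t/τ) = (30.2 − 30.850)/(26.1 − 30.850) = 0.13687
t = −49.423 · ln(0.13687) = 98.290 min.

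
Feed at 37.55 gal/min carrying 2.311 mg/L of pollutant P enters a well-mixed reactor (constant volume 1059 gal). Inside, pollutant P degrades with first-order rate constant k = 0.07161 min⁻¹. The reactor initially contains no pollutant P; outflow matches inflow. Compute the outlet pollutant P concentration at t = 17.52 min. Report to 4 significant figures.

Species balance: V dC/dt = Q C_in − Q C − k V C.
This is linear with rate a = Q/V + k = 0.107068 min⁻¹.
C_ss = Q C_in/(Q + kV) = 0.765340 mg/L; C(t) = C_ss + (C₀ − C_ss) e^(−a t).
C(17.52) = 0.765340 + (-0.765340)·e^(−0.107068·17.52) = 0.765340 + (-0.765340)·0.153228 = 0.648069 mg/L.

0.6481 mg/L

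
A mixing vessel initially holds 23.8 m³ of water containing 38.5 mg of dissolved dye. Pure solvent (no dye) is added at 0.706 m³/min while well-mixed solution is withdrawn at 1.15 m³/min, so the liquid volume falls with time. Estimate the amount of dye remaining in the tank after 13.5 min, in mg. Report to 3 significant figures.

Let m(t) be the amount of dye. Volume: V(t) = V₀ + (Q_in − Q_out) t = 23.8 − 0.44400 t; V(13.5) = 17.806 m³.
Solute balance: dm/dt = 0 − Q_out C = −Q_out m/V(t).
Separate: dm/m = −Q_out dt/V(t) ⇒ ln(m/m₀) = −(Q_out/(Q_in−Q_out)) ln(V/V₀).
m = m₀ (V₀/V)^(Q_out/(Q_in−Q_out)) = 38.5 × (23.8/17.806)^(-2.5901) = 18.159 mg.

18.2 mg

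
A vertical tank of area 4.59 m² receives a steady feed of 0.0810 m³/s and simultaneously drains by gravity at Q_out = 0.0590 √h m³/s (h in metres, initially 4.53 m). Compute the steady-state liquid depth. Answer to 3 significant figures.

1.88 m

A dh/dt = Q_in − 0.0590 √h. Steady state requires inflow = outflow:
Q_in = 0.0590 √h_ss ⇒ √h_ss = 0.0810/0.0590 = 1.3729.
h_ss = 1.3729² = 1.8848 m. (Since h₀ = 4.53 m > h_ss, the level will fall toward this value.)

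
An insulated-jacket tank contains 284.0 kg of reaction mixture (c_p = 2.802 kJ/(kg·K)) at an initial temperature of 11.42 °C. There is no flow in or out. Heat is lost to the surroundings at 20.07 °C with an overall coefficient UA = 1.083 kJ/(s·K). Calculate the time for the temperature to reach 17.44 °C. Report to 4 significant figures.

Energy balance: M c_p dT/dt = −UA(T − T_amb).
τ = M c_p/UA = 734.781 s; T_ss = T_amb = 20.0700 °C.
T(t) = T_ss + (T₀ − T_ss)e^(−t/τ); set T = 17.44:
t = −τ ln[(T − T_ss)/(T₀ − T_ss)] = −734.781 · ln(0.304046) = 874.812 s.

874.8 s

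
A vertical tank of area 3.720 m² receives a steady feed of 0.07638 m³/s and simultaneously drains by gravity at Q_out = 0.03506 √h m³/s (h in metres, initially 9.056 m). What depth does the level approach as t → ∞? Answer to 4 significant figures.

A dh/dt = Q_in − 0.03506 √h. Steady state requires inflow = outflow:
Q_in = 0.03506 √h_ss ⇒ √h_ss = 0.07638/0.03506 = 2.17855.
h_ss = 2.17855² = 4.74608 m. (Since h₀ = 9.056 m > h_ss, the level will fall toward this value.)

4.746 m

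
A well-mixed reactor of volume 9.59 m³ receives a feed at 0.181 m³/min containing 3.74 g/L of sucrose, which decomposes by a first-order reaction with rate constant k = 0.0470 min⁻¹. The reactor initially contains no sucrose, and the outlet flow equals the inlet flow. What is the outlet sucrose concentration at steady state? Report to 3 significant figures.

1.07 g/L

V dC/dt = Q(C_in − C) − k V C.
At steady state: 0 = Q C_in − (Q + kV) C_ss, so C_ss = Q C_in/(Q + kV).
C_ss = 0.181·3.74/(0.181 + 0.0470·9.59) = 0.67694/0.63173 = 1.0716 g/L.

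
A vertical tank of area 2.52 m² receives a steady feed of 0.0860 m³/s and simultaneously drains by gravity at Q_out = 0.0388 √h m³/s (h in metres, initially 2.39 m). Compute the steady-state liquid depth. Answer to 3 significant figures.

Mass balance (ρ constant): A dh/dt = Q_in − 0.0388 √h. At steady state dh/dt = 0:
Q_in = 0.0388 √h_ss ⇒ √h_ss = 0.0860/0.0388 = 2.2165.
h_ss = 2.2165² = 4.9128 m. (Since h₀ = 2.39 m < h_ss, the level will rise toward this value.)

4.91 m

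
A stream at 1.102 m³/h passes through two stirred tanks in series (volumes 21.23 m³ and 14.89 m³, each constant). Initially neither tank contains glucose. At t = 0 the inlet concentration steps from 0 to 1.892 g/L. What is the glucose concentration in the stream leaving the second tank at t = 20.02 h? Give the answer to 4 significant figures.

Time constants: τᵢ = Vᵢ/Q for each well-mixed tank.
τ₁ = 21.23/1.102 = 19.2650 h; τ₂ = 14.89/1.102 = 13.5118 h.
Tank 1: C₁ = C_in(1 − e^(−t/τ₁)). Tank 2 (τ₁ ≠ τ₂): C₂ = C_in[1 − (τ₁ e^(−t/τ₁) − τ₂ e^(−t/τ₂))/(τ₁ − τ₂)].
At t = 20.02: e^(−t/τ₁) = 0.353740, e^(−t/τ₂) = 0.227258.
C₂ = 1.892·[1 − (19.2650·0.353740 − 13.5118·0.227258)/(5.75318)] = 1.892·0.349206 = 0.660697 g/L.

0.6607 g/L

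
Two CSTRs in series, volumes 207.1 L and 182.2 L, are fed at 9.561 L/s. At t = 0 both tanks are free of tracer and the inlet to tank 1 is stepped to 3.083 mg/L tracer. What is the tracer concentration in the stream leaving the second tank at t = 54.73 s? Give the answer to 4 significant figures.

2.310 mg/L

Time constants: τᵢ = Vᵢ/Q for each well-mixed tank.
τ₁ = 207.1/9.561 = 21.6609 s; τ₂ = 182.2/9.561 = 19.0566 s.
Tank 1: C₁ = C_in(1 − e^(−t/τ₁)). Tank 2 (τ₁ ≠ τ₂): C₂ = C_in[1 − (τ₁ e^(−t/τ₁) − τ₂ e^(−t/τ₂))/(τ₁ − τ₂)].
At t = 54.73: e^(−t/τ₁) = 0.0799247, e^(−t/τ₂) = 0.0565872.
C₂ = 3.083·[1 − (21.6609·0.0799247 − 19.0566·0.0565872)/(2.60433)] = 3.083·0.749309 = 2.31012 mg/L.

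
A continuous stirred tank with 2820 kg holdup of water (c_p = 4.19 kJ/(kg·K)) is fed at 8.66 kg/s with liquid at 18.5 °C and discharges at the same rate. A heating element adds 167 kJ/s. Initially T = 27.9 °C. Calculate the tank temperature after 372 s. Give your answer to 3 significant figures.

Unsteady energy balance on the tank contents: M c_p dT/dt = ṁ c_p (T_in − T) + 167.
Rearrange: dT/dt = (T_ss − T)/τ with τ = M/ṁ = 325.64 s and T_ss = T_in + Q̇/(ṁ c_p) = 23.102 °C.
Integrating: T(t) = T_ss + (T₀ − T_ss) e^(−t/τ).
T(372) = 23.102 + (4.7976)·e^(−372/325.64) = 23.102 + (4.7976)·0.31906 = 24.633 °C.

24.6 °C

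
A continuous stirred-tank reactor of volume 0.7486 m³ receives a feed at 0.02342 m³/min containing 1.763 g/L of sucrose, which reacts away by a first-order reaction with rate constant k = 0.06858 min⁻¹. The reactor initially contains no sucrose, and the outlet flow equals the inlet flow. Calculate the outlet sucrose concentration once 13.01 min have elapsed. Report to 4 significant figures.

V dC/dt = Q(C_in − C) − k V C.
This is linear with rate a = Q/V + k = 0.0998651 min⁻¹.
C_ss = Q C_in/(Q + kV) = 0.552301 g/L; C(t) = C_ss + (C₀ − C_ss) e^(−a t).
C(13.01) = 0.552301 + (-0.552301)·e^(−0.0998651·13.01) = 0.552301 + (-0.552301)·0.272738 = 0.401668 g/L.

0.4017 g/L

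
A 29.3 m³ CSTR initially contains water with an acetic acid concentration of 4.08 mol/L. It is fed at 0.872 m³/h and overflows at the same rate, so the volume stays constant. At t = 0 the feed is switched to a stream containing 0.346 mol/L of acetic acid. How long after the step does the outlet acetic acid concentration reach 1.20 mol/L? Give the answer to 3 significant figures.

Species balance on the tank: V dC/dt = Q(C_in − C), so τ = V/Q = 33.601 h.
C(t) = C_in + (C₀ − C_in) e^(−t/τ). Set C = 1.20 and solve for t:
e^(−t/τ) = (C − C_in)/(C₀ − C_in) = (1.20 − 0.346)/(4.08 − 0.346) = 0.22871
t = −τ ln(…) = 33.601 × 1.4753 = 49.572 h.

49.6 h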